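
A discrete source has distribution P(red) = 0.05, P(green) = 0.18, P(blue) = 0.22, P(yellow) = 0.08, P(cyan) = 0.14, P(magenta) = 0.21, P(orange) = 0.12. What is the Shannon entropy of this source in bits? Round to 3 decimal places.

H = −Σ pᵢ log₂ pᵢ.
−0.05·log₂(0.05) = 0.2161
−0.18·log₂(0.18) = 0.4453
−0.22·log₂(0.22) = 0.4806
−0.08·log₂(0.08) = 0.2915
−0.14·log₂(0.14) = 0.3971
−0.21·log₂(0.21) = 0.4728
−0.12·log₂(0.12) = 0.3671
Sum ≈ 2.6705 → 2.670 bits.

2.670 bits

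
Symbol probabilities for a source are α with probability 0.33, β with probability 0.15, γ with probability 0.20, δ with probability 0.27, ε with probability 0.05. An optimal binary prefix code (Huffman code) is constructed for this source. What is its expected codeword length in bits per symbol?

Repeatedly combine the two least-probable nodes; the expected code length is the sum of the merged weights.
merge 1/20 + 3/20 → 1/5
merge 1/5 + 1/5 → 2/5
merge 27/100 + 33/100 → 3/5
merge 2/5 + 3/5 → 1
L = 1/5 + 2/5 + 3/5 + 1 = 11/5 = 2.2 bits/symbol.

2.2 bits/symbol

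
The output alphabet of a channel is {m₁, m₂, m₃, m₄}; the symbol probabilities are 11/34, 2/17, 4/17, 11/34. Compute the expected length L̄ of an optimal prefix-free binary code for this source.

Repeatedly combine the two least-probable nodes; the expected code length is the sum of the merged weights.
merge 2/17 + 4/17 → 6/17
merge 11/34 + 11/34 → 11/17
merge 6/17 + 11/17 → 1
L = 6/17 + 11/17 + 1 = 2 bits/symbol.

2 bits/symbol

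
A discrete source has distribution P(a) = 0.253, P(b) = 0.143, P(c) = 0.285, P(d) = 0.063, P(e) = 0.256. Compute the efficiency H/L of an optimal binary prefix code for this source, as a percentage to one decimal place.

Entropy H = −Σ p log₂ p ≈ 2.1735 bits.
Huffman merges: 63/1000+143/1000→103/500; 103/500+253/1000→459/1000; 32/125+57/200→541/1000; 459/1000+541/1000→1. L = 1103/500 ≈ 2.2060.
Efficiency = H/L = 2.1735/2.2060 = 98.5%.

98.5%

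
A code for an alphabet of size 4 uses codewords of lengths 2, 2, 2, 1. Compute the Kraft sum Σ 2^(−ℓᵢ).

With common denominator 2^2 = 4: Σ 2^(−ℓᵢ) = 1/4 + 1/4 + 1/4 + 2/4 = 5/4 = 1.25.

1.25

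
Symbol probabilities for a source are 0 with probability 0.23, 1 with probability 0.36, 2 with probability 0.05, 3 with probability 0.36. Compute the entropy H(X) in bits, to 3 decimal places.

1.765 bits

H = −Σ pᵢ log₂ pᵢ.
−0.23·log₂(0.23) = 0.4877
−0.36·log₂(0.36) = 0.5306
−0.05·log₂(0.05) = 0.2161
−0.36·log₂(0.36) = 0.5306
Sum ≈ 1.7650 → 1.765 bits.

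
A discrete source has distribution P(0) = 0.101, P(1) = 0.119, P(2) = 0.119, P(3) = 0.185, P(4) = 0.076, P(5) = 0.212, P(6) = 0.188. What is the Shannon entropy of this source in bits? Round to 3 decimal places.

2.726 bits

H = −Σ pᵢ log₂ pᵢ.
−0.101·log₂(0.101) = 0.3341
−0.119·log₂(0.119) = 0.3654
−0.119·log₂(0.119) = 0.3654
−0.185·log₂(0.185) = 0.4504
−0.076·log₂(0.076) = 0.2826
−0.212·log₂(0.212) = 0.4744
−0.188·log₂(0.188) = 0.4533
Sum ≈ 2.7256 → 2.726 bits.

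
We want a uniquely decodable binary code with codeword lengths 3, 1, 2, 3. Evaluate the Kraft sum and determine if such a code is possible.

1; yes

With common denominator 2^3 = 8: Σ 2^(−ℓᵢ) = 1/8 + 4/8 + 2/8 + 1/8 = 8/8 = 1.
Kraft's inequality requires Σ ≤ 1; here Σ = 1 ≤ 1, so such a prefix code exists.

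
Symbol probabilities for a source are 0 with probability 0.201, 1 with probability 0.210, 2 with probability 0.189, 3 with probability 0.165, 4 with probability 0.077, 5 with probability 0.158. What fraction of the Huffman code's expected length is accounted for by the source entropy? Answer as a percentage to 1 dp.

Entropy H = −Σ p log₂ p ≈ 2.5267 bits.
Huffman merges: 77/1000+79/500→47/200; 33/200+189/1000→177/500; 201/1000+21/100→411/1000; 47/200+177/500→589/1000; 411/1000+589/1000→1. L = 2589/1000 ≈ 2.5890.
Efficiency = H/L = 2.5267/2.5890 = 97.6%.

97.6%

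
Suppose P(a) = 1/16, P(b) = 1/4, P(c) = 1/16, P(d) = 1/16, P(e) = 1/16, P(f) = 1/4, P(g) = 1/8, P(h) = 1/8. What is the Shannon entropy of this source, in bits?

2.75 bits

Each probability is a power of 1/2, so log₂(1/p) is an integer.
H = Σ p·log₂(1/p) = 1/16·4 + 1/4·2 + 1/16·4 + 1/16·4 + 1/16·4 + 1/4·2 + 1/8·3 + 1/8·3 = 2.75 bits.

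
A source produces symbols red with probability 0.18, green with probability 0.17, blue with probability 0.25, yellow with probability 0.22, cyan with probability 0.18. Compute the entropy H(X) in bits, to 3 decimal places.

2.306 bits

H = −Σ pᵢ log₂ pᵢ.
−0.18·log₂(0.18) = 0.4453
−0.17·log₂(0.17) = 0.4346
−0.25·log₂(0.25) = 0.5000
−0.22·log₂(0.22) = 0.4806
−0.18·log₂(0.18) = 0.4453
Sum ≈ 2.3058 → 2.306 bits.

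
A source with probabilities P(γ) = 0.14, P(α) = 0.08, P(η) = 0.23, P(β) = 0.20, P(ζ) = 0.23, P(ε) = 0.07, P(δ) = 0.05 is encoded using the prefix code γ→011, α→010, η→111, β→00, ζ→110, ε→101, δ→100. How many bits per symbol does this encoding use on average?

L̄ = Σ pᵢ·ℓᵢ = 0.14·3 + 0.08·3 + 0.23·3 + 0.20·2 + 0.23·3 + 0.07·3 + 0.05·3 = 2.8 bits/symbol.

2.8 bits/symbol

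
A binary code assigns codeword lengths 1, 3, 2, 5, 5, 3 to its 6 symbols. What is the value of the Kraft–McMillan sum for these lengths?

1.0625

With common denominator 2^5 = 32: Σ 2^(−ℓᵢ) = 16/32 + 4/32 + 8/32 + 1/32 + 1/32 + 4/32 = 34/32 = 1.0625.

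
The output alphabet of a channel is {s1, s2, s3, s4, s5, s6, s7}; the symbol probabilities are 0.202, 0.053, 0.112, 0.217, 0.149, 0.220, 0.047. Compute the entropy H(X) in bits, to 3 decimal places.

2.620 bits

H = −Σ pᵢ log₂ pᵢ.
−0.202·log₂(0.202) = 0.4661
−0.053·log₂(0.053) = 0.2246
−0.112·log₂(0.112) = 0.3537
−0.217·log₂(0.217) = 0.4783
−0.149·log₂(0.149) = 0.4092
−0.220·log₂(0.220) = 0.4806
−0.047·log₂(0.047) = 0.2073
Sum ≈ 2.6199 → 2.620 bits.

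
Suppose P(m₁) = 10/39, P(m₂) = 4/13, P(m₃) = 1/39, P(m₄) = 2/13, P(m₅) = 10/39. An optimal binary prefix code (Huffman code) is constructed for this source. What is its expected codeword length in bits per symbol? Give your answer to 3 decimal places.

2.179 bits/symbol

Repeatedly combine the two least-probable nodes; the expected code length is the sum of the merged weights.
merge 1/39 + 2/13 → 7/39
merge 7/39 + 10/39 → 17/39
merge 10/39 + 4/13 → 22/39
merge 17/39 + 22/39 → 1
L = 7/39 + 17/39 + 22/39 + 1 = 85/39 ≈ 2.179 bits/symbol.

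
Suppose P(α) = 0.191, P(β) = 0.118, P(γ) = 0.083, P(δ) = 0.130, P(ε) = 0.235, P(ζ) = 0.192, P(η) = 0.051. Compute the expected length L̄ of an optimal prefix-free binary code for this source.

Repeatedly combine the two least-probable nodes; the expected code length is the sum of the merged weights.
merge 51/1000 + 83/1000 → 67/500
merge 59/500 + 13/100 → 31/125
merge 67/500 + 191/1000 → 13/40
merge 24/125 + 47/200 → 427/1000
merge 31/125 + 13/40 → 573/1000
merge 427/1000 + 573/1000 → 1
L = 67/500 + 31/125 + 13/40 + 427/1000 + 573/1000 + 1 = 2707/1000 = 2.707 bits/symbol.

2.707 bits/symbol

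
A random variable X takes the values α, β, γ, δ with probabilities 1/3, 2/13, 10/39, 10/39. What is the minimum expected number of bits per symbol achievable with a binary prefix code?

Repeatedly combine the two least-probable nodes; the expected code length is the sum of the merged weights.
merge 2/13 + 10/39 → 16/39
merge 10/39 + 1/3 → 23/39
merge 16/39 + 23/39 → 1
L = 16/39 + 23/39 + 1 = 2 bits/symbol.

2 bits/symbol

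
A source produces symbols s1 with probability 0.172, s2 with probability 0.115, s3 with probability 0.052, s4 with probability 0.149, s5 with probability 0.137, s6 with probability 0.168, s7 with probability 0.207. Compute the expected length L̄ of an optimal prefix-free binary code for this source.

2.788 bits/symbol

Repeatedly combine the two least-probable nodes; the expected code length is the sum of the merged weights.
merge 13/250 + 23/200 → 167/1000
merge 137/1000 + 149/1000 → 143/500
merge 167/1000 + 21/125 → 67/200
merge 43/250 + 207/1000 → 379/1000
merge 143/500 + 67/200 → 621/1000
merge 379/1000 + 621/1000 → 1
L = 167/1000 + 143/500 + 67/200 + 379/1000 + 621/1000 + 1 = 697/250 = 2.788 bits/symbol.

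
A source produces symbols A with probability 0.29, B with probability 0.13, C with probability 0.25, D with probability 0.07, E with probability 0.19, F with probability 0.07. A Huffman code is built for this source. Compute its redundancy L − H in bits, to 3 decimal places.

0.017 bits

Entropy H = −Σ p log₂ p ≈ 2.3929 bits.
Huffman merges: 7/100+7/100→7/50; 13/100+7/50→27/100; 19/100+1/4→11/25; 27/100+29/100→14/25; 11/25+14/25→1. L = 241/100 ≈ 2.4100.
L − H = 2.4100 − 2.3929 = 0.017 bits.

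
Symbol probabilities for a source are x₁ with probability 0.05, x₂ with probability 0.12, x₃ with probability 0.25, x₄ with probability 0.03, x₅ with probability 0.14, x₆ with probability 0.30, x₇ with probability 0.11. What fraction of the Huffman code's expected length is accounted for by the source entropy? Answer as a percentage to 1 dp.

Entropy H = −Σ p log₂ p ≈ 2.5034 bits.
Huffman merges: 3/100+1/20→2/25; 2/25+11/100→19/100; 3/25+7/50→13/50; 19/100+1/4→11/25; 13/50+3/10→14/25; 11/25+14/25→1. L = 253/100 ≈ 2.5300.
Efficiency = H/L = 2.5034/2.5300 = 98.9%.

98.9%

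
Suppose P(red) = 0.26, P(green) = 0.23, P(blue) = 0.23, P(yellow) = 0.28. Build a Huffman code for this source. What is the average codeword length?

2 bits/symbol

Repeatedly combine the two least-probable nodes; the expected code length is the sum of the merged weights.
merge 23/100 + 23/100 → 23/50
merge 13/50 + 7/25 → 27/50
merge 23/50 + 27/50 → 1
L = 23/50 + 27/50 + 1 = 2 bits/symbol.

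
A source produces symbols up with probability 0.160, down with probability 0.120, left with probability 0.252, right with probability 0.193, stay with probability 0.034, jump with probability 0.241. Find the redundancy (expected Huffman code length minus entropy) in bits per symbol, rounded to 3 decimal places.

Entropy H = −Σ p log₂ p ≈ 2.4099 bits.
Huffman merges: 17/500+3/25→77/500; 77/500+4/25→157/500; 193/1000+241/1000→217/500; 63/250+157/500→283/500; 217/500+283/500→1. L = 617/250 ≈ 2.4680.
L − H = 2.4680 − 2.4099 = 0.058 bits.

0.058 bits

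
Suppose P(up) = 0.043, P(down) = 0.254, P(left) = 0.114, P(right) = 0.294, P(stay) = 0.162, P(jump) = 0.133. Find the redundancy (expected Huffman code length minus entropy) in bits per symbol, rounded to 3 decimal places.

Entropy H = −Σ p log₂ p ≈ 2.3863 bits.
Huffman merges: 43/1000+57/500→157/1000; 133/1000+157/1000→29/100; 81/500+127/500→52/125; 29/100+147/500→73/125; 52/125+73/125→1. L = 2447/1000 ≈ 2.4470.
L − H = 2.4470 − 2.3863 = 0.061 bits.

0.061 bits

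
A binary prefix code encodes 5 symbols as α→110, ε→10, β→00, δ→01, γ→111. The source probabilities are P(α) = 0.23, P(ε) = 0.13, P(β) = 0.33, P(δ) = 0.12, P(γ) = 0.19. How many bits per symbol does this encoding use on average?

2.42 bits/symbol

L̄ = Σ pᵢ·ℓᵢ = 0.23·3 + 0.13·2 + 0.33·2 + 0.12·2 + 0.19·3 = 2.42 bits/symbol.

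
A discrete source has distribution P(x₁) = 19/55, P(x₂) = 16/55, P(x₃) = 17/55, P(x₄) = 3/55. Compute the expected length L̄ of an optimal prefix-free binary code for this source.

Repeatedly combine the two least-probable nodes; the expected code length is the sum of the merged weights.
merge 3/55 + 16/55 → 19/55
merge 17/55 + 19/55 → 36/55
merge 19/55 + 36/55 → 1
L = 19/55 + 36/55 + 1 = 2 bits/symbol.

2 bits/symbol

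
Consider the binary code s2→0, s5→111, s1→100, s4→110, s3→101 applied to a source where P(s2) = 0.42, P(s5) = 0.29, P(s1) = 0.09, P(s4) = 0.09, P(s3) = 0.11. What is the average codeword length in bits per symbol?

2.16 bits/symbol

L̄ = Σ pᵢ·ℓᵢ = 0.42·1 + 0.29·3 + 0.09·3 + 0.09·3 + 0.11·3 = 2.16 bits/symbol.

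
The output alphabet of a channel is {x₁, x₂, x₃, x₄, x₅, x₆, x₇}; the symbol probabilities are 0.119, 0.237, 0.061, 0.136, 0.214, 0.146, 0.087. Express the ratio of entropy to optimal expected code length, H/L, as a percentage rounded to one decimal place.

Entropy H = −Σ p log₂ p ≈ 2.6831 bits.
Huffman merges: 61/1000+87/1000→37/250; 119/1000+17/125→51/200; 73/500+37/250→147/500; 107/500+237/1000→451/1000; 51/200+147/500→549/1000; 451/1000+549/1000→1. L = 2697/1000 ≈ 2.6970.
Efficiency = H/L = 2.6831/2.6970 = 99.5%.

99.5%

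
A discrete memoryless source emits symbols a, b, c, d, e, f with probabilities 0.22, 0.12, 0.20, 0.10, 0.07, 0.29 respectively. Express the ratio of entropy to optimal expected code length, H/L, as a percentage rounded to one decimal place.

98.8%

Entropy H = −Σ p log₂ p ≈ 2.4307 bits.
Huffman merges: 7/100+1/10→17/100; 3/25+17/100→29/100; 1/5+11/50→21/50; 29/100+29/100→29/50; 21/50+29/50→1. L = 123/50 ≈ 2.4600.
Efficiency = H/L = 2.4307/2.4600 = 98.8%.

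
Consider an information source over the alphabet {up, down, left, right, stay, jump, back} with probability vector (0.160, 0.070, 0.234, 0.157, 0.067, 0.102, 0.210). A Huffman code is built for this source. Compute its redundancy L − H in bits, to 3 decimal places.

0.022 bits

Entropy H = −Σ p log₂ p ≈ 2.6713 bits.
Huffman merges: 67/1000+7/100→137/1000; 51/500+137/1000→239/1000; 157/1000+4/25→317/1000; 21/100+117/500→111/250; 239/1000+317/1000→139/250; 111/250+139/250→1. L = 2693/1000 ≈ 2.6930.
L − H = 2.6930 − 2.6713 = 0.022 bits.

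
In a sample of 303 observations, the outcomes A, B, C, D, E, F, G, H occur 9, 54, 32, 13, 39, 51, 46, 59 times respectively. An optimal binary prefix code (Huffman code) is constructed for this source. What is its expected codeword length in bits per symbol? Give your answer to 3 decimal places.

2.878 bits/symbol

Probabilities are the counts divided by 303.
Repeatedly combine the two least-probable nodes; the expected code length is the sum of the merged weights.
merge 3/101 + 13/303 → 22/303
merge 22/303 + 32/303 → 18/101
merge 13/101 + 46/303 → 85/303
merge 17/101 + 18/101 → 35/101
merge 18/101 + 59/303 → 113/303
merge 85/303 + 35/101 → 190/303
merge 113/303 + 190/303 → 1
L = 22/303 + 18/101 + 85/303 + 35/101 + 113/303 + 190/303 + 1 = 872/303 ≈ 2.878 bits/symbol.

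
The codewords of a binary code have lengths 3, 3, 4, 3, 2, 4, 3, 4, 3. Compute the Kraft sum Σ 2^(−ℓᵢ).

With common denominator 2^4 = 16: Σ 2^(−ℓᵢ) = 2/16 + 2/16 + 1/16 + 2/16 + 4/16 + 1/16 + 2/16 + 1/16 + 2/16 = 17/16 = 1.0625.

1.0625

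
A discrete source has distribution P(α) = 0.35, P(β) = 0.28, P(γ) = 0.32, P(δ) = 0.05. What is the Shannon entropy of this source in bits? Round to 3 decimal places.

H = −Σ pᵢ log₂ pᵢ.
−0.35·log₂(0.35) = 0.5301
−0.28·log₂(0.28) = 0.5142
−0.32·log₂(0.32) = 0.5260
−0.05·log₂(0.05) = 0.2161
Sum ≈ 1.7865 → 1.786 bits.

1.786 bits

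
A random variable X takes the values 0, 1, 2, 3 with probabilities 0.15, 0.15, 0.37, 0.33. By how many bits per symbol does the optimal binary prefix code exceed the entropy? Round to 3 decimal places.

0.050 bits

Entropy H = −Σ p log₂ p ≈ 1.8796 bits.
Huffman merges: 3/20+3/20→3/10; 3/10+33/100→63/100; 37/100+63/100→1. L = 193/100 ≈ 1.9300.
L − H = 1.9300 − 1.8796 = 0.050 bits.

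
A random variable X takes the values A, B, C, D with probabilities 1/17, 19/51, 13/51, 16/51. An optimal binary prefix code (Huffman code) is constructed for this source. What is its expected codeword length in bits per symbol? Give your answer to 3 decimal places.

1.941 bits/symbol

Repeatedly combine the two least-probable nodes; the expected code length is the sum of the merged weights.
merge 1/17 + 13/51 → 16/51
merge 16/51 + 16/51 → 32/51
merge 19/51 + 32/51 → 1
L = 16/51 + 32/51 + 1 = 33/17 ≈ 1.941 bits/symbol.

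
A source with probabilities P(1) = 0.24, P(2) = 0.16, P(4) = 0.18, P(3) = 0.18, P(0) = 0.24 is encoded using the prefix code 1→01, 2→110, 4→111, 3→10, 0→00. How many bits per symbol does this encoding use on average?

L̄ = Σ pᵢ·ℓᵢ = 0.24·2 + 0.16·3 + 0.18·3 + 0.18·2 + 0.24·2 = 2.34 bits/symbol.

2.34 bits/symbol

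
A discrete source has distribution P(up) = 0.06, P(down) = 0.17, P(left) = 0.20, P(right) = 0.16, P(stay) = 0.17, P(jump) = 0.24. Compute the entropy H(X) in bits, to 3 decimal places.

2.494 bits

H = −Σ pᵢ log₂ pᵢ.
−0.06·log₂(0.06) = 0.2435
−0.17·log₂(0.17) = 0.4346
−0.20·log₂(0.20) = 0.4644
−0.16·log₂(0.16) = 0.4230
−0.17·log₂(0.17) = 0.4346
−0.24·log₂(0.24) = 0.4941
Sum ≈ 2.4942 → 2.494 bits.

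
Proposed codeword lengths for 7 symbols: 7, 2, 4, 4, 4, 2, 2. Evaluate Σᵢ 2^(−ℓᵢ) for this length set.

With common denominator 2^7 = 128: Σ 2^(−ℓᵢ) = 1/128 + 32/128 + 8/128 + 8/128 + 8/128 + 32/128 + 32/128 = 121/128 = 0.9453125.

0.9453125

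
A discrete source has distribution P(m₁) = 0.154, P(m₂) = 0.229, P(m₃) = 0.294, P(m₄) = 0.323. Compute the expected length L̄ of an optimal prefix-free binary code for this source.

2 bits/symbol

Repeatedly combine the two least-probable nodes; the expected code length is the sum of the merged weights.
merge 77/500 + 229/1000 → 383/1000
merge 147/500 + 323/1000 → 617/1000
merge 383/1000 + 617/1000 → 1
L = 383/1000 + 617/1000 + 1 = 2 bits/symbol.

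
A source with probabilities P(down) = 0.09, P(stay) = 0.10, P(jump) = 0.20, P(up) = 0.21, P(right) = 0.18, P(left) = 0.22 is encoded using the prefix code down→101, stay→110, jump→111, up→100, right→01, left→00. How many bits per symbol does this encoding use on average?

2.6 bits/symbol

L̄ = Σ pᵢ·ℓᵢ = 0.09·3 + 0.10·3 + 0.20·3 + 0.21·3 + 0.18·2 + 0.22·2 = 2.6 bits/symbol.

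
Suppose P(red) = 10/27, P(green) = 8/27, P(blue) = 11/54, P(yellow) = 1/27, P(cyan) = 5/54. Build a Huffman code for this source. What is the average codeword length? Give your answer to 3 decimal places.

Repeatedly combine the two least-probable nodes; the expected code length is the sum of the merged weights.
merge 1/27 + 5/54 → 7/54
merge 7/54 + 11/54 → 1/3
merge 8/27 + 1/3 → 17/27
merge 10/27 + 17/27 → 1
L = 7/54 + 1/3 + 17/27 + 1 = 113/54 ≈ 2.093 bits/symbol.

2.093 bits/symbol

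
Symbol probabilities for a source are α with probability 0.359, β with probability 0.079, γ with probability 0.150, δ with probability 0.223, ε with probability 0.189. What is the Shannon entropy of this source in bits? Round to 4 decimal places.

H = −Σ pᵢ log₂ pᵢ.
−0.359·log₂(0.359) = 0.5306
−0.079·log₂(0.079) = 0.2893
−0.150·log₂(0.150) = 0.4105
−0.223·log₂(0.223) = 0.4828
−0.189·log₂(0.189) = 0.4543
Sum ≈ 2.1675 → 2.1675 bits.

2.1675 bits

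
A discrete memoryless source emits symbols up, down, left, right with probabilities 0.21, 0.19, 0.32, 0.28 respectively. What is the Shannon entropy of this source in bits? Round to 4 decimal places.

H = −Σ pᵢ log₂ pᵢ.
−0.21·log₂(0.21) = 0.4728
−0.19·log₂(0.19) = 0.4552
−0.32·log₂(0.32) = 0.5260
−0.28·log₂(0.28) = 0.5142
Sum ≈ 1.9683 → 1.9683 bits.

1.9683 bits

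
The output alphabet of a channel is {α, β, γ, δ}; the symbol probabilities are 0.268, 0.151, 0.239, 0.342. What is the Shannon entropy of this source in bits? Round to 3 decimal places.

H = −Σ pᵢ log₂ pᵢ.
−0.268·log₂(0.268) = 0.5091
−0.151·log₂(0.151) = 0.4118
−0.239·log₂(0.239) = 0.4935
−0.342·log₂(0.342) = 0.5294
Sum ≈ 1.9439 → 1.944 bits.

1.944 bits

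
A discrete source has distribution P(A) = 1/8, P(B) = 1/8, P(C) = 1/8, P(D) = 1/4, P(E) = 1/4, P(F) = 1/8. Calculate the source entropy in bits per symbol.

Each probability is a power of 1/2, so log₂(1/p) is an integer.
H = Σ p·log₂(1/p) = 1/8·3 + 1/8·3 + 1/8·3 + 1/4·2 + 1/4·2 + 1/8·3 = 2.5 bits.

2.5 bits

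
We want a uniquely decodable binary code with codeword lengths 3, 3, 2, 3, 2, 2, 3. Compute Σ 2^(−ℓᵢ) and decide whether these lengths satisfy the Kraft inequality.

With common denominator 2^3 = 8: Σ 2^(−ℓᵢ) = 1/8 + 1/8 + 2/8 + 1/8 + 2/8 + 2/8 + 1/8 = 10/8 = 1.25.
Kraft's inequality requires Σ ≤ 1; here Σ = 1.25 > 1, so no such prefix code exists.

1.25; no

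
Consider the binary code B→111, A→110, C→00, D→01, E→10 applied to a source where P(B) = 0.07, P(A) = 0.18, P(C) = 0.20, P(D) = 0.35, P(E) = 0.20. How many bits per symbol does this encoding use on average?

L̄ = Σ pᵢ·ℓᵢ = 0.07·3 + 0.18·3 + 0.20·2 + 0.35·2 + 0.20·2 = 2.25 bits/symbol.

2.25 bits/symbol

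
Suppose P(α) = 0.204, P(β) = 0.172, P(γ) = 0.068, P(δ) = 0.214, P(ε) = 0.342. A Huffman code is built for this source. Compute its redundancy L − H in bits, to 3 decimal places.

0.066 bits

Entropy H = −Σ p log₂ p ≈ 2.1738 bits.
Huffman merges: 17/250+43/250→6/25; 51/250+107/500→209/500; 6/25+171/500→291/500; 209/500+291/500→1. L = 56/25 ≈ 2.2400.
L − H = 2.2400 − 2.1738 = 0.066 bits.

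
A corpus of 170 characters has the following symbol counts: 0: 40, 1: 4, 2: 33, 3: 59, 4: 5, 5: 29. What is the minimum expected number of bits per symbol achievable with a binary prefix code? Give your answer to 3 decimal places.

2.276 bits/symbol

Probabilities are the counts divided by 170.
Repeatedly combine the two least-probable nodes; the expected code length is the sum of the merged weights.
merge 2/85 + 1/34 → 9/170
merge 9/170 + 29/170 → 19/85
merge 33/170 + 19/85 → 71/170
merge 4/17 + 59/170 → 99/170
merge 71/170 + 99/170 → 1
L = 9/170 + 19/85 + 71/170 + 99/170 + 1 = 387/170 ≈ 2.276 bits/symbol.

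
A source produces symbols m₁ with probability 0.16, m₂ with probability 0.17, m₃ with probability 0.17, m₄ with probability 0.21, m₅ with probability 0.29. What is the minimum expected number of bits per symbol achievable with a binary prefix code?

2.33 bits/symbol

Repeatedly combine the two least-probable nodes; the expected code length is the sum of the merged weights.
merge 4/25 + 17/100 → 33/100
merge 17/100 + 21/100 → 19/50
merge 29/100 + 33/100 → 31/50
merge 19/50 + 31/50 → 1
L = 33/100 + 19/50 + 31/50 + 1 = 233/100 = 2.33 bits/symbol.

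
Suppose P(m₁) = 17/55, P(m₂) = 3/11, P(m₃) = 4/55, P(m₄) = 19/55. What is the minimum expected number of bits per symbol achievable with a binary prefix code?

Repeatedly combine the two least-probable nodes; the expected code length is the sum of the merged weights.
merge 4/55 + 3/11 → 19/55
merge 17/55 + 19/55 → 36/55
merge 19/55 + 36/55 → 1
L = 19/55 + 36/55 + 1 = 2 bits/symbol.

2 bits/symbol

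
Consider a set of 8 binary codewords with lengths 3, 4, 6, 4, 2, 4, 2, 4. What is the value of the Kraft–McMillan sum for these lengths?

With common denominator 2^6 = 64: Σ 2^(−ℓᵢ) = 8/64 + 4/64 + 1/64 + 4/64 + 16/64 + 4/64 + 16/64 + 4/64 = 57/64 = 0.890625.

0.890625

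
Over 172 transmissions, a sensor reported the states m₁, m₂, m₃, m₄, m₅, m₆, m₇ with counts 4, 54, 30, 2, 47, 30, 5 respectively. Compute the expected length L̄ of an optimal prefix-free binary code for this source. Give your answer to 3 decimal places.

2.337 bits/symbol

Probabilities are the counts divided by 172.
Repeatedly combine the two least-probable nodes; the expected code length is the sum of the merged weights.
merge 1/86 + 1/43 → 3/86
merge 5/172 + 3/86 → 11/172
merge 11/172 + 15/86 → 41/172
merge 15/86 + 41/172 → 71/172
merge 47/172 + 27/86 → 101/172
merge 71/172 + 101/172 → 1
L = 3/86 + 11/172 + 41/172 + 71/172 + 101/172 + 1 = 201/86 ≈ 2.337 bits/symbol.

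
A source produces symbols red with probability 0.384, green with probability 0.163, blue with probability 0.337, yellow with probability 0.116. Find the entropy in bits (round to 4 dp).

1.8461 bits

H = −Σ pᵢ log₂ pᵢ.
−0.384·log₂(0.384) = 0.5302
−0.163·log₂(0.163) = 0.4266
−0.337·log₂(0.337) = 0.5288
−0.116·log₂(0.116) = 0.3605
Sum ≈ 1.8461 → 1.8461 bits.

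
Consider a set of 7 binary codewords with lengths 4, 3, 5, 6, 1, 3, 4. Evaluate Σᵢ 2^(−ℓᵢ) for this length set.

0.921875

With common denominator 2^6 = 64: Σ 2^(−ℓᵢ) = 4/64 + 8/64 + 2/64 + 1/64 + 32/64 + 8/64 + 4/64 = 59/64 = 0.921875.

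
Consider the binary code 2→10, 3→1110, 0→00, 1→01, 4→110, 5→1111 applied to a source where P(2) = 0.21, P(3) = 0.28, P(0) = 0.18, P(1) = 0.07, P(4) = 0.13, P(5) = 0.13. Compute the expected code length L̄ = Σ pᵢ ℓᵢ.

L̄ = Σ pᵢ·ℓᵢ = 0.21·2 + 0.28·4 + 0.18·2 + 0.07·2 + 0.13·3 + 0.13·4 = 2.95 bits/symbol.

2.95 bits/symbol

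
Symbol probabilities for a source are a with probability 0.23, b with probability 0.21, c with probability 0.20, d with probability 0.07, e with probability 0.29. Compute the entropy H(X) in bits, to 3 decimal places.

2.211 bits

H = −Σ pᵢ log₂ pᵢ.
−0.23·log₂(0.23) = 0.4877
−0.21·log₂(0.21) = 0.4728
−0.20·log₂(0.20) = 0.4644
−0.07·log₂(0.07) = 0.2686
−0.29·log₂(0.29) = 0.5179
Sum ≈ 2.2113 → 2.211 bits.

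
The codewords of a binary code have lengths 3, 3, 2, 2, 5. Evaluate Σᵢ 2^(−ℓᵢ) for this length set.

0.78125

With common denominator 2^5 = 32: Σ 2^(−ℓᵢ) = 4/32 + 4/32 + 8/32 + 8/32 + 1/32 = 25/32 = 0.78125.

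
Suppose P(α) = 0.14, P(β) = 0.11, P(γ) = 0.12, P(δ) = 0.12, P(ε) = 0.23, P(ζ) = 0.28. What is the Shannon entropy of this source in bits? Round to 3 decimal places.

2.483 bits

H = −Σ pᵢ log₂ pᵢ.
−0.14·log₂(0.14) = 0.3971
−0.11·log₂(0.11) = 0.3503
−0.12·log₂(0.12) = 0.3671
−0.12·log₂(0.12) = 0.3671
−0.23·log₂(0.23) = 0.4877
−0.28·log₂(0.28) = 0.5142
Sum ≈ 2.4834 → 2.483 bits.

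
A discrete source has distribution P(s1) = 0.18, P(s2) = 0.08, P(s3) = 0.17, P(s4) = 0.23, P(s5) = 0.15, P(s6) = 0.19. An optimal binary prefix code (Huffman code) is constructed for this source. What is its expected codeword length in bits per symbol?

Repeatedly combine the two least-probable nodes; the expected code length is the sum of the merged weights.
merge 2/25 + 3/20 → 23/100
merge 17/100 + 9/50 → 7/20
merge 19/100 + 23/100 → 21/50
merge 23/100 + 7/20 → 29/50
merge 21/50 + 29/50 → 1
L = 23/100 + 7/20 + 21/50 + 29/50 + 1 = 129/50 = 2.58 bits/symbol.

2.58 bits/symbol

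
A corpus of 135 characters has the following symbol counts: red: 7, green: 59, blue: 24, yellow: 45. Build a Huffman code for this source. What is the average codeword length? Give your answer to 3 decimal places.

Probabilities are the counts divided by 135.
Repeatedly combine the two least-probable nodes; the expected code length is the sum of the merged weights.
merge 7/135 + 8/45 → 31/135
merge 31/135 + 1/3 → 76/135
merge 59/135 + 76/135 → 1
L = 31/135 + 76/135 + 1 = 242/135 ≈ 1.793 bits/symbol.

1.793 bits/symbol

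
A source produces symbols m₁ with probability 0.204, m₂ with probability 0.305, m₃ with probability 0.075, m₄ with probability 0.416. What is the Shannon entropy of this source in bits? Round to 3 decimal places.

1.797 bits

H = −Σ pᵢ log₂ pᵢ.
−0.204·log₂(0.204) = 0.4678
−0.305·log₂(0.305) = 0.5225
−0.075·log₂(0.075) = 0.2803
−0.416·log₂(0.416) = 0.5264
Sum ≈ 1.7970 → 1.797 bits.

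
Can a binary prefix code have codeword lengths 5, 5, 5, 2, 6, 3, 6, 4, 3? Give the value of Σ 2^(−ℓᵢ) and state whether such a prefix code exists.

0.6875; yes

With common denominator 2^6 = 64: Σ 2^(−ℓᵢ) = 2/64 + 2/64 + 2/64 + 16/64 + 1/64 + 8/64 + 1/64 + 4/64 + 8/64 = 44/64 = 0.6875.
Kraft's inequality requires Σ ≤ 1; here Σ = 0.6875 ≤ 1, so such a prefix code exists.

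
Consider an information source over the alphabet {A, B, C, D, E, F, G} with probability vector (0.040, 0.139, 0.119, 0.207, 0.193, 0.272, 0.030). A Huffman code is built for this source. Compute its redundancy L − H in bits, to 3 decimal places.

0.049 bits

Entropy H = −Σ p log₂ p ≈ 2.5380 bits.
Huffman merges: 3/100+1/25→7/100; 7/100+119/1000→189/1000; 139/1000+189/1000→41/125; 193/1000+207/1000→2/5; 34/125+41/125→3/5; 2/5+3/5→1. L = 2587/1000 ≈ 2.5870.
L − H = 2.5870 − 2.5380 = 0.049 bits.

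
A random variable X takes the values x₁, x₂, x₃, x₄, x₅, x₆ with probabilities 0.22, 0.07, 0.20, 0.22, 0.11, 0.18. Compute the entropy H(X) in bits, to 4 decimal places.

2.4897 bits

H = −Σ pᵢ log₂ pᵢ.
−0.22·log₂(0.22) = 0.4806
−0.07·log₂(0.07) = 0.2686
−0.20·log₂(0.20) = 0.4644
−0.22·log₂(0.22) = 0.4806
−0.11·log₂(0.11) = 0.3503
−0.18·log₂(0.18) = 0.4453
Sum ≈ 2.4897 → 2.4897 bits.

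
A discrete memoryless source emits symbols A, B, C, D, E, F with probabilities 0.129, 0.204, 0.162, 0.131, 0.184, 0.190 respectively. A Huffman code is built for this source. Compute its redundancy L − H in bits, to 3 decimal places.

Entropy H = −Σ p log₂ p ≈ 2.5631 bits.
Huffman merges: 129/1000+131/1000→13/50; 81/500+23/125→173/500; 19/100+51/250→197/500; 13/50+173/500→303/500; 197/500+303/500→1. L = 1303/500 ≈ 2.6060.
L − H = 2.6060 − 2.5631 = 0.043 bits.

0.043 bits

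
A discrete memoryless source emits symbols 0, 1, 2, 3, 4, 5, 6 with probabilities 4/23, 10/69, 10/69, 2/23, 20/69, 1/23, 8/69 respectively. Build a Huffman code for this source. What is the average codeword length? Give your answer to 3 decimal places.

2.667 bits/symbol

Repeatedly combine the two least-probable nodes; the expected code length is the sum of the merged weights.
merge 1/23 + 2/23 → 3/23
merge 8/69 + 3/23 → 17/69
merge 10/69 + 10/69 → 20/69
merge 4/23 + 17/69 → 29/69
merge 20/69 + 20/69 → 40/69
merge 29/69 + 40/69 → 1
L = 3/23 + 17/69 + 20/69 + 29/69 + 40/69 + 1 = 8/3 ≈ 2.667 bits/symbol.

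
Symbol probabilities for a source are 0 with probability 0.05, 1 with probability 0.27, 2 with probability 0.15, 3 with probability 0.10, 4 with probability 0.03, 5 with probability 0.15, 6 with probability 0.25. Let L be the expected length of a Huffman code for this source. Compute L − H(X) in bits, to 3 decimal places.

0.029 bits

Entropy H = −Σ p log₂ p ≈ 2.5312 bits.
Huffman merges: 3/100+1/20→2/25; 2/25+1/10→9/50; 3/20+3/20→3/10; 9/50+1/4→43/100; 27/100+3/10→57/100; 43/100+57/100→1. L = 64/25 ≈ 2.5600.
L − H = 2.5600 − 2.5312 = 0.029 bits.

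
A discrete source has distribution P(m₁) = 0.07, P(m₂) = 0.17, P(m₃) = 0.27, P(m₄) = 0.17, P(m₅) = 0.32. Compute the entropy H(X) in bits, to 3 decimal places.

H = −Σ pᵢ log₂ pᵢ.
−0.07·log₂(0.07) = 0.2686
−0.17·log₂(0.17) = 0.4346
−0.27·log₂(0.27) = 0.5100
−0.17·log₂(0.17) = 0.4346
−0.32·log₂(0.32) = 0.5260
Sum ≈ 2.1738 → 2.174 bits.

2.174 bits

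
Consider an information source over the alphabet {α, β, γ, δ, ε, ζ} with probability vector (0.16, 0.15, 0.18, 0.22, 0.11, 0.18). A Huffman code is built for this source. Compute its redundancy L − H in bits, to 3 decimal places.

Entropy H = −Σ p log₂ p ≈ 2.5550 bits.
Huffman merges: 11/100+3/20→13/50; 4/25+9/50→17/50; 9/50+11/50→2/5; 13/50+17/50→3/5; 2/5+3/5→1. L = 13/5 ≈ 2.6000.
L − H = 2.6000 − 2.5550 = 0.045 bits.

0.045 bits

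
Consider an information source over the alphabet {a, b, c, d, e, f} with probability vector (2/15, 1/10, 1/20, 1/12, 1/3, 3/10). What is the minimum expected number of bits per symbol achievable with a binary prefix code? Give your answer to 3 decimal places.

Repeatedly combine the two least-probable nodes; the expected code length is the sum of the merged weights.
merge 1/20 + 1/12 → 2/15
merge 1/10 + 2/15 → 7/30
merge 2/15 + 7/30 → 11/30
merge 3/10 + 1/3 → 19/30
merge 11/30 + 19/30 → 1
L = 2/15 + 7/30 + 11/30 + 19/30 + 1 = 71/30 ≈ 2.367 bits/symbol.

2.367 bits/symbol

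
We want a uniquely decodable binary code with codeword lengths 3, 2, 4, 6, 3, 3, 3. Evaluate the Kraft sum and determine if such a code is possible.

With common denominator 2^6 = 64: Σ 2^(−ℓᵢ) = 8/64 + 16/64 + 4/64 + 1/64 + 8/64 + 8/64 + 8/64 = 53/64 = 0.828125.
Kraft's inequality requires Σ ≤ 1; here Σ = 0.828125 ≤ 1, so such a prefix code exists.

0.828125; yes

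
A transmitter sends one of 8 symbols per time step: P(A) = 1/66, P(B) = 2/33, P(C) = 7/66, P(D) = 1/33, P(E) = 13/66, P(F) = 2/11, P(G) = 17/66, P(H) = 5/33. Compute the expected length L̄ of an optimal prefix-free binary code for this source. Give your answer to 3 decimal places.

2.697 bits/symbol

Repeatedly combine the two least-probable nodes; the expected code length is the sum of the merged weights.
merge 1/66 + 1/33 → 1/22
merge 1/22 + 2/33 → 7/66
merge 7/66 + 7/66 → 7/33
merge 5/33 + 2/11 → 1/3
merge 13/66 + 7/33 → 9/22
merge 17/66 + 1/3 → 13/22
merge 9/22 + 13/22 → 1
L = 1/22 + 7/66 + 7/33 + 1/3 + 9/22 + 13/22 + 1 = 89/33 ≈ 2.697 bits/symbol.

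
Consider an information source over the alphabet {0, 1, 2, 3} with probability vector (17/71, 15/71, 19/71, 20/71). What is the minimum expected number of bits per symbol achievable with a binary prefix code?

2 bits/symbol

Repeatedly combine the two least-probable nodes; the expected code length is the sum of the merged weights.
merge 15/71 + 17/71 → 32/71
merge 19/71 + 20/71 → 39/71
merge 32/71 + 39/71 → 1
L = 32/71 + 39/71 + 1 = 2 bits/symbol.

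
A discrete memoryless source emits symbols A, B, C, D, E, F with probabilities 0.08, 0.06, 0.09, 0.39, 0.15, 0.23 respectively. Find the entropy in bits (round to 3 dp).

2.276 bits

H = −Σ pᵢ log₂ pᵢ.
−0.08·log₂(0.08) = 0.2915
−0.06·log₂(0.06) = 0.2435
−0.09·log₂(0.09) = 0.3127
−0.39·log₂(0.39) = 0.5298
−0.15·log₂(0.15) = 0.4105
−0.23·log₂(0.23) = 0.4877
Sum ≈ 2.2757 → 2.276 bits.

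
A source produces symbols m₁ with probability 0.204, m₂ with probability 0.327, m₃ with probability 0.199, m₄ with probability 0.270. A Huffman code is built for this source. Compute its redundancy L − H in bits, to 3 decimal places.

Entropy H = −Σ p log₂ p ≈ 1.9687 bits.
Huffman merges: 199/1000+51/250→403/1000; 27/100+327/1000→597/1000; 403/1000+597/1000→1. L = 2 ≈ 2.0000.
L − H = 2.0000 − 1.9687 = 0.031 bits.

0.031 bits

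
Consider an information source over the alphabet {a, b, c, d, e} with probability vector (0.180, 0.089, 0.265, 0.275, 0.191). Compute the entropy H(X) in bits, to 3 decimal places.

H = −Σ pᵢ log₂ pᵢ.
−0.180·log₂(0.180) = 0.4453
−0.089·log₂(0.089) = 0.3106
−0.265·log₂(0.265) = 0.5077
−0.275·log₂(0.275) = 0.5122
−0.191·log₂(0.191) = 0.4562
Sum ≈ 2.2320 → 2.232 bits.

2.232 bits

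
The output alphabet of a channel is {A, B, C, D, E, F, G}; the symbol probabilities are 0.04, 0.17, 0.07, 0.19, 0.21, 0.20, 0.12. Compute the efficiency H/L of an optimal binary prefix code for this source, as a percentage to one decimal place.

98.1%

Entropy H = −Σ p log₂ p ≈ 2.6484 bits.
Huffman merges: 1/25+7/100→11/100; 11/100+3/25→23/100; 17/100+19/100→9/25; 1/5+21/100→41/100; 23/100+9/25→59/100; 41/100+59/100→1. L = 27/10 ≈ 2.7000.
Efficiency = H/L = 2.6484/2.7000 = 98.1%.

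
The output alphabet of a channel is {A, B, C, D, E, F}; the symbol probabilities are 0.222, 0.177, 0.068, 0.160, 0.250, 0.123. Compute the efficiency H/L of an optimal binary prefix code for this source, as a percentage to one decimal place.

Entropy H = −Σ p log₂ p ≈ 2.4828 bits.
Huffman merges: 17/250+123/1000→191/1000; 4/25+177/1000→337/1000; 191/1000+111/500→413/1000; 1/4+337/1000→587/1000; 413/1000+587/1000→1. L = 316/125 ≈ 2.5280.
Efficiency = H/L = 2.4828/2.5280 = 98.2%.

98.2%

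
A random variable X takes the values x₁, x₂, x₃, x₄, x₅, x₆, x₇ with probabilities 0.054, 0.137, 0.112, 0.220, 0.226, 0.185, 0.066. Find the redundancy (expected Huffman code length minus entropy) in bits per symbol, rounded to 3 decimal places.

Entropy H = −Σ p log₂ p ≈ 2.6487 bits.
Huffman merges: 27/500+33/500→3/25; 14/125+3/25→29/125; 137/1000+37/200→161/500; 11/50+113/500→223/500; 29/125+161/500→277/500; 223/500+277/500→1. L = 1337/500 ≈ 2.6740.
L − H = 2.6740 − 2.6487 = 0.025 bits.

0.025 bits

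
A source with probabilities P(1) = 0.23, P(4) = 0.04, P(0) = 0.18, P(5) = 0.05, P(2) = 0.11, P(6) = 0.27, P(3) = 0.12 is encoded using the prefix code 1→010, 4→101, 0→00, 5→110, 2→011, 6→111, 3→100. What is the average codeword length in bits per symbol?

L̄ = Σ pᵢ·ℓᵢ = 0.23·3 + 0.04·3 + 0.18·2 + 0.05·3 + 0.11·3 + 0.27·3 + 0.12·3 = 2.82 bits/symbol.

2.82 bits/symbol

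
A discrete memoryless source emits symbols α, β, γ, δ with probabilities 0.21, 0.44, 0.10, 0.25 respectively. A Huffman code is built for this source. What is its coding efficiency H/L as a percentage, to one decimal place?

97.7%

Entropy H = −Σ p log₂ p ≈ 1.8262 bits.
Huffman merges: 1/10+21/100→31/100; 1/4+31/100→14/25; 11/25+14/25→1. L = 187/100 ≈ 1.8700.
Efficiency = H/L = 1.8262/1.8700 = 97.7%.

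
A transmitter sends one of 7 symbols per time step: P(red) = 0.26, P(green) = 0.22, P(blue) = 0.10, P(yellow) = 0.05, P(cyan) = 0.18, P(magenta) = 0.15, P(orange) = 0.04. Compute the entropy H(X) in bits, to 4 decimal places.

H = −Σ pᵢ log₂ pᵢ.
−0.26·log₂(0.26) = 0.5053
−0.22·log₂(0.22) = 0.4806
−0.10·log₂(0.10) = 0.3322
−0.05·log₂(0.05) = 0.2161
−0.18·log₂(0.18) = 0.4453
−0.15·log₂(0.15) = 0.4105
−0.04·log₂(0.04) = 0.1858
Sum ≈ 2.5758 → 2.5758 bits.

2.5758 bits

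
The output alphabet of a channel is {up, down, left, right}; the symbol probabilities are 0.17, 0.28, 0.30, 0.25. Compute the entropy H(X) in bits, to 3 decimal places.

1.970 bits

H = −Σ pᵢ log₂ pᵢ.
−0.17·log₂(0.17) = 0.4346
−0.28·log₂(0.28) = 0.5142
−0.30·log₂(0.30) = 0.5211
−0.25·log₂(0.25) = 0.5000
Sum ≈ 1.9699 → 1.970 bits.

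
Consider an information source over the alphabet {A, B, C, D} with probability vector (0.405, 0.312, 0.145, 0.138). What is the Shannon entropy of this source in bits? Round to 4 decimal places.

1.8507 bits

H = −Σ pᵢ log₂ pᵢ.
−0.405·log₂(0.405) = 0.5281
−0.312·log₂(0.312) = 0.5243
−0.145·log₂(0.145) = 0.4040
−0.138·log₂(0.138) = 0.3943
Sum ≈ 1.8507 → 1.8507 bits.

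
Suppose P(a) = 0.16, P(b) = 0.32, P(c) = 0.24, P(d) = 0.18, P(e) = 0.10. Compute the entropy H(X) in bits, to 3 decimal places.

H = −Σ pᵢ log₂ pᵢ.
−0.16·log₂(0.16) = 0.4230
−0.32·log₂(0.32) = 0.5260
−0.24·log₂(0.24) = 0.4941
−0.18·log₂(0.18) = 0.4453
−0.10·log₂(0.10) = 0.3322
Sum ≈ 2.2207 → 2.221 bits.

2.221 bits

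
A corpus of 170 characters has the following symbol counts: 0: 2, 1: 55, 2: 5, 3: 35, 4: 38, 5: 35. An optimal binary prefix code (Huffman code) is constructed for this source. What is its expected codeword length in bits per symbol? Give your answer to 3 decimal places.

Probabilities are the counts divided by 170.
Repeatedly combine the two least-probable nodes; the expected code length is the sum of the merged weights.
merge 1/85 + 1/34 → 7/170
merge 7/170 + 7/34 → 21/85
merge 7/34 + 19/85 → 73/170
merge 21/85 + 11/34 → 97/170
merge 73/170 + 97/170 → 1
L = 7/170 + 21/85 + 73/170 + 97/170 + 1 = 389/170 ≈ 2.288 bits/symbol.

2.288 bits/symbol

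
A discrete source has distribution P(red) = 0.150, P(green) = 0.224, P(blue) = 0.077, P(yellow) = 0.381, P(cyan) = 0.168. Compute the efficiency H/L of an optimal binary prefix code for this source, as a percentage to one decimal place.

Entropy H = −Σ p log₂ p ≈ 2.1416 bits.
Huffman merges: 77/1000+3/20→227/1000; 21/125+28/125→49/125; 227/1000+381/1000→76/125; 49/125+76/125→1. L = 2227/1000 ≈ 2.2270.
Efficiency = H/L = 2.1416/2.2270 = 96.2%.

96.2%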